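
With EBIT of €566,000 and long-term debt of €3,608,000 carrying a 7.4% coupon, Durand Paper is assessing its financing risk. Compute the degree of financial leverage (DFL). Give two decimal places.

Annual interest charges come to €266,992.00.
DFL = EBIT ÷ (EBIT − I) = €566,000 ÷ (€566,000 − €266,992.00) = €566,000 ÷ €299,008.00 = 1.8929.

1.89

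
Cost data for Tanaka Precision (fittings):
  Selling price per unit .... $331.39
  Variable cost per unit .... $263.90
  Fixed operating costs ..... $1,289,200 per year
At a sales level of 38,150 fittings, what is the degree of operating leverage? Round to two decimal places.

Contribution at this volume is 38,150 × $67.49 = $2,574,743.50.
Operating income = contribution − fixed costs = $2,574,743.50 − $1,289,200 = $1,285,543.50.
So DOL = total CM / EBIT = $2,574,743.50 / $1,285,543.50 = 2.0028.

2.00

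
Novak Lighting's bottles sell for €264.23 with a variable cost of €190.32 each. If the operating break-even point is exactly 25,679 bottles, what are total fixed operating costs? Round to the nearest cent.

€1,897,934.89

Each unit contributes €264.23 − €190.32 = €73.91.
Since BE = FC / CM, FC = 25,679 × €73.91 = €1,897,934.89.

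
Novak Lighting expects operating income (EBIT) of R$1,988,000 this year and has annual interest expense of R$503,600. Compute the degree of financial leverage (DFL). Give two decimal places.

Annual interest charges come to R$503,600.00.
Degree of financial leverage = EBIT / (EBIT − interest) = R$1,988,000 / R$1,484,400.00 = 1.3393.

1.34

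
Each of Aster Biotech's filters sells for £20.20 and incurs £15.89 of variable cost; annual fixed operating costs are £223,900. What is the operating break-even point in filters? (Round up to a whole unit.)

51,949 filters

Contribution margin per unit = £20.20 − £15.89 = £4.31.
Units to break even: £223,900 ÷ £4.31 = 51,948.96, rounded up to 51,949.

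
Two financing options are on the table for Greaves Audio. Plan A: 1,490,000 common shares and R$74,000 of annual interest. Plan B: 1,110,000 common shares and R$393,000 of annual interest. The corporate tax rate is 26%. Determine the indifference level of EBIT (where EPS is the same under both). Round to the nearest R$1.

Set EPS_A = EPS_B: (EBIT − R$74,000)(1 − 0.26) ÷ 1,490,000 = (EBIT − R$393,000)(1 − 0.26) ÷ 1,110,000.
The (1 − t) factor cancels: (EBIT − 74,000) × 1,110,000 = (EBIT − 393,000) × 1,490,000.
EBIT × (1,490,000 − 1,110,000) = 393,000 × 1,490,000 − 74,000 × 1,110,000 = 503,430,000,000, so EBIT = 503,430,000,000 ÷ 380,000 = 1,324,815.79.

R$1,324,816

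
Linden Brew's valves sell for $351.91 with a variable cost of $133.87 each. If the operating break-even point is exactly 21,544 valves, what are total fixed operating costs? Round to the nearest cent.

Contribution margin per unit = $351.91 − $133.87 = $218.04.
Fixed costs = break-even units × CM = 21,544 × $218.04 = $4,697,453.76.

$4,697,453.76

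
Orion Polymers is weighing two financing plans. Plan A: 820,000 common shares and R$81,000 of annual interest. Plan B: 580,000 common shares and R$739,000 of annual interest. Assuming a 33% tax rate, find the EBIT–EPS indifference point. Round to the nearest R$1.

R$2,329,167

At indifference, (EBIT − 81,000)(1 − t)/820,000 = (EBIT − 739,000)(1 − t)/580,000.
Cancelling (1 − t) and cross-multiplying: 580,000·(EBIT − 81,000) = 820,000·(EBIT − 739,000).
EBIT × (820,000 − 580,000) = 739,000 × 820,000 − 81,000 × 580,000 = 559,000,000,000, so EBIT = 559,000,000,000 ÷ 240,000 = 2,329,166.67.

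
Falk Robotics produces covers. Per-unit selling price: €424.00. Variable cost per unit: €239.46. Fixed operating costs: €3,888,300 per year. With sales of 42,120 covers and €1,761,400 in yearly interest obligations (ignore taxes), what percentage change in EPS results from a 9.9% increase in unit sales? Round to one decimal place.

+36.2%

Total contribution margin = 42,120 × €184.54 = €7,772,824.80.
Subtracting fixed costs: EBIT = €7,772,824.80 − €3,888,300 = €3,884,524.80.
Interest = €1,761,400.00, so EBIT − I = €2,123,124.80.
DCL = total CM / (EBIT − I) = €7,772,824.80 / €2,123,124.80 = 3.6610.
EPS therefore changes by 3.6610 × (+9.9%) = +36.2%.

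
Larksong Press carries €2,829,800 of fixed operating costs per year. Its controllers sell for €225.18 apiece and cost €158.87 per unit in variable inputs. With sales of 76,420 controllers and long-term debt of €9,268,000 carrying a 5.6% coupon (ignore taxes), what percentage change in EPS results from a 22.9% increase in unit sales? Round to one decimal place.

+67.5%

Total contribution margin = 76,420 × €66.31 = €5,067,410.20.
Subtracting fixed costs: EBIT = €5,067,410.20 − €2,829,800 = €2,237,610.20.
After interest of €519,008.00, pre-tax earnings = €1,718,602.20.
DCL = total CM / (EBIT − I) = €5,067,410.20 / €1,718,602.20 = 2.9486.
%ΔEPS = DCL × %ΔSales = 2.9486 × +22.9% = +67.5%.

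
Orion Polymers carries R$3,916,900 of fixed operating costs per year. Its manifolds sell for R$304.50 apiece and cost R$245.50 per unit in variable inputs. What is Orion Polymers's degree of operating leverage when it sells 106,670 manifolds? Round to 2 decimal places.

Total contribution margin = 106,670 × R$59.00 = R$6,293,530.00.
Operating income = contribution − fixed costs = R$6,293,530.00 − R$3,916,900 = R$2,376,630.00.
DOL = contribution ÷ EBIT = R$6,293,530.00 ÷ R$2,376,630.00 = 2.6481.

2.65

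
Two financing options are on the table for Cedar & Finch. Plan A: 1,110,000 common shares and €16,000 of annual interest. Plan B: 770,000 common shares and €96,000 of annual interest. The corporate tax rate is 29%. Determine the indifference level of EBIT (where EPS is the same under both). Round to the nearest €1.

€277,176

Set EPS_A = EPS_B: (EBIT − €16,000)(1 − 0.29) ÷ 1,110,000 = (EBIT − €96,000)(1 − 0.29) ÷ 770,000.
The (1 − t) factor cancels: (EBIT − 16,000) × 770,000 = (EBIT − 96,000) × 1,110,000.
Solving, EBIT = (96,000·1,110,000 − 16,000·770,000) / (1,110,000 − 770,000) = 94,240,000,000 / 340,000 = 277,176.47.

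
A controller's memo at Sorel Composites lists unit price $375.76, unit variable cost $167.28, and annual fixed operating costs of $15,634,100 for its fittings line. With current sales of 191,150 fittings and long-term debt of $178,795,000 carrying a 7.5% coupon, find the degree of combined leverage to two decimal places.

Total contribution margin = 191,150 × $208.48 = $39,850,952.00.
Operating income = contribution − fixed costs = $39,850,952.00 − $15,634,100 = $24,216,852.00. Interest = $13,409,625.00, so EBIT − I = $10,807,227.00.
Degree of total leverage = total CM / (EBIT − interest) = $39,850,952.00 / $10,807,227.00 = 3.6874.

3.69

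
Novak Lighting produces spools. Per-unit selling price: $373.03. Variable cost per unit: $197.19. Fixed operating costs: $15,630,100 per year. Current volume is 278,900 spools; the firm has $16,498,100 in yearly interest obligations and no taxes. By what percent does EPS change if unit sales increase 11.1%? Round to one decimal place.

Total contribution margin = 278,900 × $175.84 = $49,041,776.00.
EBIT = $49,041,776.00 − $15,630,100 = $33,411,676.00.
After interest of $16,498,100.00, pre-tax earnings = $16,913,576.00.
DCL = total CM / (EBIT − I) = $49,041,776.00 / $16,913,576.00 = 2.8996.
EPS therefore changes by 2.8996 × (+11.1%) = +32.2%.

+32.2%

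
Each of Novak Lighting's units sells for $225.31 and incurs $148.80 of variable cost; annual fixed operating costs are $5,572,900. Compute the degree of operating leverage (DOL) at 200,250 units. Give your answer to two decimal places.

Total contribution margin = 200,250 × $76.51 = $15,321,127.50.
Subtracting fixed costs: EBIT = $15,321,127.50 − $5,572,900 = $9,748,227.50.
Degree of operating leverage = $15,321,127.50 / $9,748,227.50 = 1.5717.

1.57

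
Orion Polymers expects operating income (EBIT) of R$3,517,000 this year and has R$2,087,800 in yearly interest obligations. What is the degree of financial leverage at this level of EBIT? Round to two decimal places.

2.46

Interest = R$2,087,800.00.
Degree of financial leverage = EBIT / (EBIT − interest) = R$3,517,000 / R$1,429,200.00 = 2.4608.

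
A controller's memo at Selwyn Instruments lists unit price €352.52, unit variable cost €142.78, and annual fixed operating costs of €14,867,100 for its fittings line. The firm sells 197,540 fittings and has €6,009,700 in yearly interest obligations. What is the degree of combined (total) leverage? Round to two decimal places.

Contribution at this volume is 197,540 × €209.74 = €41,432,039.60.
Operating income = contribution − fixed costs = €41,432,039.60 − €14,867,100 = €26,564,939.60. Interest = €6,009,700.00.
DOL = €41,432,039.60 ÷ €26,564,939.60 = 1.5597; DFL = €26,564,939.60 ÷ €20,555,239.60 = 1.2924.
DCL = DOL × DFL = 1.5597 × 1.2924 = 2.0158.

2.02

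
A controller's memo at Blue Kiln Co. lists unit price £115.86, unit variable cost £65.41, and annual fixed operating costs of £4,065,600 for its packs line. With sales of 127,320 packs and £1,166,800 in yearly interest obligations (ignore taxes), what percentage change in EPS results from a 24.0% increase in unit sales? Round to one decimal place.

+129.4%

At 127,320 units, contribution = 127,320 × £50.45 = £6,423,294.00.
Subtracting fixed costs: EBIT = £6,423,294.00 − £4,065,600 = £2,357,694.00.
Interest = £1,166,800.00, so EBIT − I = £1,190,894.00.
Degree of combined leverage = contribution ÷ (EBIT − I) = £6,423,294.00 ÷ £1,190,894.00 = 5.3937.
EPS therefore changes by 5.3937 × (+24.0%) = +129.4%.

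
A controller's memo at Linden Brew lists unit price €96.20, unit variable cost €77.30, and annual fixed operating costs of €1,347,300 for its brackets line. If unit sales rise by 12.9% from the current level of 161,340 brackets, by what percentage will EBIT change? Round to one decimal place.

Contribution at this volume is 161,340 × €18.90 = €3,049,326.00.
Operating income = contribution − fixed costs = €3,049,326.00 − €1,347,300 = €1,702,026.00.
DOL = contribution ÷ EBIT = €3,049,326.00 ÷ €1,702,026.00 = 1.7916.
%ΔEBIT = DOL × %ΔSales = 1.7916 × +12.9% = +23.1%.

+23.1%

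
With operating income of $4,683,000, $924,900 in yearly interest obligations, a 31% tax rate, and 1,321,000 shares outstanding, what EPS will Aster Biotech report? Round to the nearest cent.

$1.96

Interest = $924,900.00, so EBT = $4,683,000 − $924,900.00 = $3,758,100.00.
After tax at 31%: net income = $3,758,100.00 × 0.69 = $2,593,089.00.
EPS = $2,593,089.00 ÷ 1,321,000 = $1.96.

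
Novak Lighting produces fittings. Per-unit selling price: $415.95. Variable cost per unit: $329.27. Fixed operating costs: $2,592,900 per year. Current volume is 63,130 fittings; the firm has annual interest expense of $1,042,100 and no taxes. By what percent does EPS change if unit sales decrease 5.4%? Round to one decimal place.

At 63,130 units, contribution = 63,130 × $86.68 = $5,472,108.40.
Operating income = contribution − fixed costs = $5,472,108.40 − $2,592,900 = $2,879,208.40.
Interest = $1,042,100.00, so EBIT − I = $1,837,108.40.
DCL = total CM / (EBIT − I) = $5,472,108.40 / $1,837,108.40 = 2.9787.
EPS therefore changes by 2.9787 × (-5.4%) = -16.1%.

-16.1%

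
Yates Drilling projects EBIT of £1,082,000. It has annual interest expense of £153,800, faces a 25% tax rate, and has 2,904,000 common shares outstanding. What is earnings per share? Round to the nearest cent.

£0.24

Interest = £153,800.00, so EBT = £1,082,000 − £153,800.00 = £928,200.00.
Net income = £928,200.00 × (1 − 0.25) = £696,150.00.
Per share: £696,150.00 / 2,904,000 shares = £0.24.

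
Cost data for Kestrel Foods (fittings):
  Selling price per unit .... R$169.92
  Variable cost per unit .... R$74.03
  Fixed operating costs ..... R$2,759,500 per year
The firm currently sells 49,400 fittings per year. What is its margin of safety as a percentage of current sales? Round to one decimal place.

41.7%

Contribution margin per unit = R$169.92 − R$74.03 = R$95.89. Break-even units = R$2,759,500 ÷ R$95.89 = 28,777.77; break-even revenue = 28,777.77 × R$169.92 = R$4,889,918.03.
Current sales = 49,400 × R$169.92 = R$8,394,048.00.
Margin of safety = (R$8,394,048.00 − R$4,889,918.03) ÷ R$8,394,048.00 = 41.7%.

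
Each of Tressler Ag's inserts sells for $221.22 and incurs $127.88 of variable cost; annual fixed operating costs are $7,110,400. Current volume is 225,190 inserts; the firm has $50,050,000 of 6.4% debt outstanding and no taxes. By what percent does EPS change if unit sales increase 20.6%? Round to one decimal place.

Total contribution margin = 225,190 × $93.34 = $21,019,234.60.
EBIT = $21,019,234.60 − $7,110,400 = $13,908,834.60.
Interest = $3,203,200.00, so EBIT − I = $10,705,634.60.
DCL = total CM / (EBIT − I) = $21,019,234.60 / $10,705,634.60 = 1.9634.
%ΔEPS = DCL × %ΔSales = 1.9634 × +20.6% = +40.4%.

+40.4%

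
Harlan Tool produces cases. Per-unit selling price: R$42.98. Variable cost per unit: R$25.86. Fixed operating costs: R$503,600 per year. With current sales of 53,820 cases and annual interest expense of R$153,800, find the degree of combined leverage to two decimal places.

3.49

Total contribution margin = 53,820 × R$17.12 = R$921,398.40.
EBIT = R$921,398.40 − R$503,600 = R$417,798.40. Interest = R$153,800.00, so EBIT − I = R$263,998.40.
Degree of total leverage = total CM / (EBIT − interest) = R$921,398.40 / R$263,998.40 = 3.4902.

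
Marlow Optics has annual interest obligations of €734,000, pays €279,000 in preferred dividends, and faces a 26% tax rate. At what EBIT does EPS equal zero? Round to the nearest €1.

Preferred dividends are paid after tax, so their pre-tax equivalent is €279,000 ÷ (1 − 0.26) = €377,027.03.
Financial break-even EBIT = interest + D_p ÷ (1 − t) = €734,000 + €377,027.03 = €1,111,027.03.

€1,111,027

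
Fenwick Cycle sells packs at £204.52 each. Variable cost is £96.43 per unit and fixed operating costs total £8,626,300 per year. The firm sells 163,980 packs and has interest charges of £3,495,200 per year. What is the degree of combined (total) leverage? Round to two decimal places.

3.16

Contribution at this volume is 163,980 × £108.09 = £17,724,598.20.
Subtracting fixed costs: EBIT = £17,724,598.20 − £8,626,300 = £9,098,298.20. Interest = £3,495,200.00, so EBIT − I = £5,603,098.20.
DCL = contribution ÷ (EBIT − I) = £17,724,598.20 ÷ £5,603,098.20 = 3.1634.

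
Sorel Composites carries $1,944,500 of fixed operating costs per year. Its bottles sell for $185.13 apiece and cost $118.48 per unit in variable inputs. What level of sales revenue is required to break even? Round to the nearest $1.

CM per unit = $185.13 − $118.48 = $66.65; CM ratio = $66.65 / $185.13 = 0.3600.
Break-even revenue = fixed costs × price ÷ CM = $1,944,500 × $185.13 ÷ $66.65 = $5,401,130.

$5,401,130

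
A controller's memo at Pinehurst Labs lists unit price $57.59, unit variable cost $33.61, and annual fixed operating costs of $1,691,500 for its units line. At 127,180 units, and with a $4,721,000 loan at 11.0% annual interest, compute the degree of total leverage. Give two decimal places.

3.64

Total contribution margin = 127,180 × $23.98 = $3,049,776.40.
Operating income = contribution − fixed costs = $3,049,776.40 − $1,691,500 = $1,358,276.40. Interest = $519,310.00.
DOL = $3,049,776.40 ÷ $1,358,276.40 = 2.2453; DFL = $1,358,276.40 ÷ $838,966.40 = 1.6190.
DCL = DOL × DFL = 2.2453 × 1.6190 = 3.6351.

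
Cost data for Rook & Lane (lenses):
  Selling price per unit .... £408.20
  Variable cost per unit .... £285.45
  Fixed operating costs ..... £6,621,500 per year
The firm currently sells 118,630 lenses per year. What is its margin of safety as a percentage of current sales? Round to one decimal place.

Unit CM = price − variable cost = £408.20 − £285.45 = £122.75. Break-even units = £6,621,500 ÷ £122.75 = 53,942.97; break-even revenue = 53,942.97 × £408.20 = £22,019,521.79.
Actual sales revenue = 118,630 × £408.20 = £48,424,766.00.
Margin of safety = (£48,424,766.00 − £22,019,521.79) ÷ £48,424,766.00 = 54.5%.

54.5%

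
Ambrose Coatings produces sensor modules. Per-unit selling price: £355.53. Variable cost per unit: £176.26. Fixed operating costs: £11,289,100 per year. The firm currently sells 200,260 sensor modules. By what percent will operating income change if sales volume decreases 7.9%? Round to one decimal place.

Contribution at this volume is 200,260 × £179.27 = £35,900,610.20.
Operating income = contribution − fixed costs = £35,900,610.20 − £11,289,100 = £24,611,510.20.
So DOL = total CM / EBIT = £35,900,610.20 / £24,611,510.20 = 1.4587.
%ΔEBIT = DOL × %ΔSales = 1.4587 × -7.9% = -11.5%.

-11.5%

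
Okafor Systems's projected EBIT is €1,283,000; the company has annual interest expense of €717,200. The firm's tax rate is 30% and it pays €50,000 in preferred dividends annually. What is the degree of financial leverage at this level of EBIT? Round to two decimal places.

Interest = €717,200.00.
Pre-tax preferred-dividend burden = €50,000 ÷ (1 − 0.30) = €71,428.57.
DFL = EBIT ÷ [EBIT − I − D_p/(1−t)] = €1,283,000 ÷ [€1,283,000 − €717,200.00 − €71,428.57] = €1,283,000 ÷ €494,371.43 = 2.5952.

2.60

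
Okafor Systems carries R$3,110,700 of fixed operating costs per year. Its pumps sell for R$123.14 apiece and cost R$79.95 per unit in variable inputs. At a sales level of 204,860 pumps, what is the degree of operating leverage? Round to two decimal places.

Contribution at this volume is 204,860 × R$43.19 = R$8,847,903.40.
EBIT = R$8,847,903.40 − R$3,110,700 = R$5,737,203.40.
Degree of operating leverage = R$8,847,903.40 / R$5,737,203.40 = 1.5422.

1.54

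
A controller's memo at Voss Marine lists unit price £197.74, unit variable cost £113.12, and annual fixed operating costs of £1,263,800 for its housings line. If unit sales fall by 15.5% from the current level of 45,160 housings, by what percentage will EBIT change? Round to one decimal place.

-23.2%

Total contribution margin = 45,160 × £84.62 = £3,821,439.20.
Subtracting fixed costs: EBIT = £3,821,439.20 − £1,263,800 = £2,557,639.20.
Degree of operating leverage = £3,821,439.20 / £2,557,639.20 = 1.4941.
So EBIT moves 1.4941 × (-15.5%) = -23.2%.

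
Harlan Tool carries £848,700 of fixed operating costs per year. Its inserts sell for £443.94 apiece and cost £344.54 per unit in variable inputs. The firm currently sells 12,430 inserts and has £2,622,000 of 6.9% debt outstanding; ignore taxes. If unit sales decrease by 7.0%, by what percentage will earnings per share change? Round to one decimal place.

-42.0%

Contribution at this volume is 12,430 × £99.40 = £1,235,542.00.
Operating income = contribution − fixed costs = £1,235,542.00 − £848,700 = £386,842.00.
After interest of £180,918.00, pre-tax earnings = £205,924.00.
DCL = total CM / (EBIT − I) = £1,235,542.00 / £205,924.00 = 6.0000.
%ΔEPS = DCL × %ΔSales = 6.0000 × -7.0% = -42.0%.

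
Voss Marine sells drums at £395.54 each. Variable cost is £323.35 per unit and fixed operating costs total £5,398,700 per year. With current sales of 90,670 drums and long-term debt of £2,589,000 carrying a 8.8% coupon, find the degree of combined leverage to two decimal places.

7.12

Contribution at this volume is 90,670 × £72.19 = £6,545,467.30.
Operating income = contribution − fixed costs = £6,545,467.30 − £5,398,700 = £1,146,767.30. Interest = £227,832.00, so EBIT − I = £918,935.30.
DCL = contribution ÷ (EBIT − I) = £6,545,467.30 ÷ £918,935.30 = 7.1229.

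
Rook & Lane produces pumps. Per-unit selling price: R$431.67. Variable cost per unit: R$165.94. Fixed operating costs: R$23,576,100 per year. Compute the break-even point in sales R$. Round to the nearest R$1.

R$38,298,631

Contribution margin per unit = R$431.67 − R$165.94 = R$265.73, a CM ratio of R$265.73 ÷ R$431.67 = 0.6156.
Break-even revenue = fixed costs × price ÷ CM = R$23,576,100 × R$431.67 ÷ R$265.73 = R$38,298,631.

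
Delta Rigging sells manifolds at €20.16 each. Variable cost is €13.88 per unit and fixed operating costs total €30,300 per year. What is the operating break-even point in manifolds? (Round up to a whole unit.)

4,825 manifolds

Unit CM = price − variable cost = €20.16 − €13.88 = €6.28.
Break-even Q = €30,300 / €6.28 = 4,824.84 → 4,825 manifolds.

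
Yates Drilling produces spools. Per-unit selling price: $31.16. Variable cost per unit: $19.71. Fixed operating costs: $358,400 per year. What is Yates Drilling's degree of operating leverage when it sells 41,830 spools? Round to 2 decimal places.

3.97

Contribution at this volume is 41,830 × $11.45 = $478,953.50.
EBIT = $478,953.50 − $358,400 = $120,553.50.
DOL = contribution ÷ EBIT = $478,953.50 ÷ $120,553.50 = 3.9730.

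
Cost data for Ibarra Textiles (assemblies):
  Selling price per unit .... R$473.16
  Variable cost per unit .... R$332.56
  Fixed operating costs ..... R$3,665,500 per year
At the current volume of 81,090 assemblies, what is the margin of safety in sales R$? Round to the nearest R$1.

R$26,033,068

Each unit contributes R$473.16 − R$332.56 = R$140.60. Break-even units = R$3,665,500 ÷ R$140.60 = 26,070.41; break-even revenue = 26,070.41 × R$473.16 = R$12,335,476.39.
Current sales = 81,090 × R$473.16 = R$38,368,544.40.
Margin of safety = R$38,368,544.40 − R$12,335,476.39 = R$26,033,068.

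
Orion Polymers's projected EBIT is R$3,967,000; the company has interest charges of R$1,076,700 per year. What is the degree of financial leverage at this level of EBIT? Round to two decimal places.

Interest = R$1,076,700.00.
DFL = EBIT ÷ (EBIT − I) = R$3,967,000 ÷ (R$3,967,000 − R$1,076,700.00) = R$3,967,000 ÷ R$2,890,300.00 = 1.3725.

1.37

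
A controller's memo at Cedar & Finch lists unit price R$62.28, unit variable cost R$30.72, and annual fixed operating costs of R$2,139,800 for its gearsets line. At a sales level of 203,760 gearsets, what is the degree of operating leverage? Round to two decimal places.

1.50

Contribution at this volume is 203,760 × R$31.56 = R$6,430,665.60.
Subtracting fixed costs: EBIT = R$6,430,665.60 − R$2,139,800 = R$4,290,865.60.
So DOL = total CM / EBIT = R$6,430,665.60 / R$4,290,865.60 = 1.4987.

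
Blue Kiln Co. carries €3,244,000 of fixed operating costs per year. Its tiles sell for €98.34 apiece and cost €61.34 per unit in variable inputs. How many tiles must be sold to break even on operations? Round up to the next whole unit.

Contribution margin per unit = €98.34 − €61.34 = €37.00.
Break-even volume = fixed costs ÷ CM per unit = €3,244,000 ÷ €37.00 = 87,675.68, so 87,676 tiles.

87,676 tiles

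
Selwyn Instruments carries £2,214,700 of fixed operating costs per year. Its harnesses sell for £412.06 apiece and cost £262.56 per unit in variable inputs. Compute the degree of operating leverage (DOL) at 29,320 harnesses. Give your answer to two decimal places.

2.02

Contribution at this volume is 29,320 × £149.50 = £4,383,340.00.
Subtracting fixed costs: EBIT = £4,383,340.00 − £2,214,700 = £2,168,640.00.
So DOL = total CM / EBIT = £4,383,340.00 / £2,168,640.00 = 2.0212.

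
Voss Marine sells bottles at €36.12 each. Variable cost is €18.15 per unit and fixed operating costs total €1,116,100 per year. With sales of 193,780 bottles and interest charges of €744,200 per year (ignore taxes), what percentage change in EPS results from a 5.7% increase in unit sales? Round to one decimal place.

Contribution at this volume is 193,780 × €17.97 = €3,482,226.60.
Operating income = contribution − fixed costs = €3,482,226.60 − €1,116,100 = €2,366,126.60.
After interest of €744,200.00, pre-tax earnings = €1,621,926.60.
DCL = total CM / (EBIT − I) = €3,482,226.60 / €1,621,926.60 = 2.1470.
%ΔEPS = DCL × %ΔSales = 2.1470 × +5.7% = +12.2%.

+12.2%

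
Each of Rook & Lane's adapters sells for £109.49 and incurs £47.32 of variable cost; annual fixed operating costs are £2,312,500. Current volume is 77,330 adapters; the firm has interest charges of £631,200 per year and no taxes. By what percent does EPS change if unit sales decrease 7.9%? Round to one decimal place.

Contribution at this volume is 77,330 × £62.17 = £4,807,606.10.
Subtracting fixed costs: EBIT = £4,807,606.10 − £2,312,500 = £2,495,106.10.
Interest = £631,200.00, so EBIT − I = £1,863,906.10.
DCL = total CM / (EBIT − I) = £4,807,606.10 / £1,863,906.10 = 2.5793.
%ΔEPS = DCL × %ΔSales = 2.5793 × -7.9% = -20.4%.

-20.4%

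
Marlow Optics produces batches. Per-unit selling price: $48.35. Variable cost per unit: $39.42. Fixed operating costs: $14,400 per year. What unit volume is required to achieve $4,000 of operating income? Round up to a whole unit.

2,061 batches

Each unit contributes $48.35 − $39.42 = $8.93.
Units = (FC + target) / CM = ($14,400 + $4,000) / $8.93 = 2,060.47, so 2,061 batches.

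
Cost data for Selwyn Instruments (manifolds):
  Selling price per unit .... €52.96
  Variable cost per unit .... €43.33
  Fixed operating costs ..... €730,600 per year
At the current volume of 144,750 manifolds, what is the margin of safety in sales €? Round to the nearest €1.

Each unit contributes €52.96 − €43.33 = €9.63. Break-even units = €730,600 ÷ €9.63 = 75,867.08; break-even revenue = 75,867.08 × €52.96 = €4,017,920.66.
Current sales = 144,750 × €52.96 = €7,665,960.00.
Margin of safety = €7,665,960.00 − €4,017,920.66 = €3,648,039.

€3,648,039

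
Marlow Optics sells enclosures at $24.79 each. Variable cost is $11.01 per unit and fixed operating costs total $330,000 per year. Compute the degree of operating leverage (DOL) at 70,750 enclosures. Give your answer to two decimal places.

1.51

Contribution at this volume is 70,750 × $13.78 = $974,935.00.
EBIT = $974,935.00 − $330,000 = $644,935.00.
DOL = contribution ÷ EBIT = $974,935.00 ÷ $644,935.00 = 1.5117.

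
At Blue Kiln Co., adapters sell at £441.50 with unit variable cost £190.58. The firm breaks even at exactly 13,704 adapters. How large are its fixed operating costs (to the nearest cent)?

Each unit contributes £441.50 − £190.58 = £250.92.
Fixed costs = break-even units × CM = 13,704 × £250.92 = £3,438,607.68.

£3,438,607.68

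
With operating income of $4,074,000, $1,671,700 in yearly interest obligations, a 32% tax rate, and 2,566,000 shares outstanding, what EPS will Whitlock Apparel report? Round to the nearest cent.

$0.64

Pre-tax income = $4,074,000 − $1,671,700.00 = $2,402,300.00.
After tax at 32%: net income = $2,402,300.00 × 0.68 = $1,633,564.00.
EPS = $1,633,564.00 ÷ 2,566,000 = $0.64.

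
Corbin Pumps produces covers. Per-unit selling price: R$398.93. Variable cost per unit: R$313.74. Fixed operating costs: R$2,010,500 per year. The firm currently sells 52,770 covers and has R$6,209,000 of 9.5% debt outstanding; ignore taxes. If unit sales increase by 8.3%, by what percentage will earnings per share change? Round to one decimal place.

Total contribution margin = 52,770 × R$85.19 = R$4,495,476.30.
Operating income = contribution − fixed costs = R$4,495,476.30 − R$2,010,500 = R$2,484,976.30.
Interest = R$589,855.00, so EBIT − I = R$1,895,121.30.
DCL = total CM / (EBIT − I) = R$4,495,476.30 / R$1,895,121.30 = 2.3721.
EPS therefore changes by 2.3721 × (+8.3%) = +19.7%.

+19.7%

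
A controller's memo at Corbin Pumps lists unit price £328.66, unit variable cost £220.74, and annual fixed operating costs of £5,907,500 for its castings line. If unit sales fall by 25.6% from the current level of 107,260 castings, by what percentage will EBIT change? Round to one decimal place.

At 107,260 units, contribution = 107,260 × £107.92 = £11,575,499.20.
EBIT = £11,575,499.20 − £5,907,500 = £5,667,999.20.
DOL = contribution ÷ EBIT = £11,575,499.20 ÷ £5,667,999.20 = 2.0423.
So EBIT moves 2.0423 × (-25.6%) = -52.3%.

-52.3%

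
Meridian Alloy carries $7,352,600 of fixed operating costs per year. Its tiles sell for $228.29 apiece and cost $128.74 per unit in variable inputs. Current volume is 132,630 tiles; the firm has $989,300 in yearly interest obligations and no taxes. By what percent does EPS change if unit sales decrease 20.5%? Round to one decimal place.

At 132,630 units, contribution = 132,630 × $99.55 = $13,203,316.50.
Operating income = contribution − fixed costs = $13,203,316.50 − $7,352,600 = $5,850,716.50.
Interest = $989,300.00, so EBIT − I = $4,861,416.50.
DCL = total CM / (EBIT − I) = $13,203,316.50 / $4,861,416.50 = 2.7159.
EPS therefore changes by 2.7159 × (-20.5%) = -55.7%.

-55.7%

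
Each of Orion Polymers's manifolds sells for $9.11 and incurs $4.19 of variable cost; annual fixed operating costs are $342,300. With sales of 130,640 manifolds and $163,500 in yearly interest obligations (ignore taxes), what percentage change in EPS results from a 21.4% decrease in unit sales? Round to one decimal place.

Contribution at this volume is 130,640 × $4.92 = $642,748.80.
Operating income = contribution − fixed costs = $642,748.80 − $342,300 = $300,448.80.
After interest of $163,500.00, pre-tax earnings = $136,948.80.
Degree of combined leverage = contribution ÷ (EBIT − I) = $642,748.80 ÷ $136,948.80 = 4.6934.
EPS therefore changes by 4.6934 × (-21.4%) = -100.4%.

-100.4%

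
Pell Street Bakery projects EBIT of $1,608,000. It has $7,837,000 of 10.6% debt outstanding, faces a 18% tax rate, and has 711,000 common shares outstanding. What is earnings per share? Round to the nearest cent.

Pre-tax income = $1,608,000 − $830,722.00 = $777,278.00.
Net income = $777,278.00 × (1 − 0.18) = $637,367.96.
EPS = $637,367.96 ÷ 711,000 = $0.90.

$0.90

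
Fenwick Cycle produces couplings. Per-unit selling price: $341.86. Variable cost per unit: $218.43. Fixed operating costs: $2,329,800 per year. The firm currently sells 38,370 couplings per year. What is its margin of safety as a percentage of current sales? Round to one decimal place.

Contribution margin per unit = $341.86 − $218.43 = $123.43. Break-even units = $2,329,800 ÷ $123.43 = 18,875.48; break-even revenue = 18,875.48 × $341.86 = $6,452,770.22.
Current sales = 38,370 × $341.86 = $13,117,168.20.
Margin of safety = ($13,117,168.20 − $6,452,770.22) ÷ $13,117,168.20 = 50.8%.

50.8%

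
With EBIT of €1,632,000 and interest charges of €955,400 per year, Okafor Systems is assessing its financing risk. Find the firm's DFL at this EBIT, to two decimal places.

2.41

Annual interest charges come to €955,400.00.
DFL = EBIT ÷ (EBIT − I) = €1,632,000 ÷ (€1,632,000 − €955,400.00) = €1,632,000 ÷ €676,600.00 = 2.4121.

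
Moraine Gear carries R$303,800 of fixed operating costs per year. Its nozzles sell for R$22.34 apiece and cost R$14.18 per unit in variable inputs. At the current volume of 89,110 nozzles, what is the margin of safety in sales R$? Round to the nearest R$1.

R$1,158,990

Contribution margin per unit = R$22.34 − R$14.18 = R$8.16. Break-even units = R$303,800 ÷ R$8.16 = 37,230.39; break-even revenue = 37,230.39 × R$22.34 = R$831,726.96.
Actual sales revenue = 89,110 × R$22.34 = R$1,990,717.40.
Margin of safety = R$1,990,717.40 − R$831,726.96 = R$1,158,990.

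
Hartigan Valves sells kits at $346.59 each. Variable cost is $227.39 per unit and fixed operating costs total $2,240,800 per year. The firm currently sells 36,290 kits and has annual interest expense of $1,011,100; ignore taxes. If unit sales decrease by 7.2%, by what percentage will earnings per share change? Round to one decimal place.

-29.0%

Contribution at this volume is 36,290 × $119.20 = $4,325,768.00.
Operating income = contribution − fixed costs = $4,325,768.00 − $2,240,800 = $2,084,968.00.
Interest = $1,011,100.00, so EBIT − I = $1,073,868.00.
Degree of combined leverage = contribution ÷ (EBIT − I) = $4,325,768.00 ÷ $1,073,868.00 = 4.0282.
EPS therefore changes by 4.0282 × (-7.2%) = -29.0%.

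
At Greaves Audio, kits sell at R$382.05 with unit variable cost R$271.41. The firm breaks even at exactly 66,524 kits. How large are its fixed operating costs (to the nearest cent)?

Contribution margin per unit = R$382.05 − R$271.41 = R$110.64.
Since BE = FC / CM, FC = 66,524 × R$110.64 = R$7,360,215.36.

R$7,360,215.36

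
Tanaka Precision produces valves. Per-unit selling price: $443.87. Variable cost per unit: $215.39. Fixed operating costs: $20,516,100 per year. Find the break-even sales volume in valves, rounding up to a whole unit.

Unit CM = price − variable cost = $443.87 − $215.39 = $228.48.
Units to break even: $20,516,100 ÷ $228.48 = 89,793.86, rounded up to 89,794.

89,794 valves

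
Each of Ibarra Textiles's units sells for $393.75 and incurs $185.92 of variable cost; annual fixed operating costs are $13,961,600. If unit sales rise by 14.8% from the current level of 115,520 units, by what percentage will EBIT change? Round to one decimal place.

At 115,520 units, contribution = 115,520 × $207.83 = $24,008,521.60.
EBIT = $24,008,521.60 − $13,961,600 = $10,046,921.60.
Degree of operating leverage = $24,008,521.60 / $10,046,921.60 = 2.3896.
Operating income changes by 2.3896 × +14.8% = +35.4%.

+35.4%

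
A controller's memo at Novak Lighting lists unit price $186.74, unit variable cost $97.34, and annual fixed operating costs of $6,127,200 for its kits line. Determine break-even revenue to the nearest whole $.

$12,798,583

CM per unit = $186.74 − $97.34 = $89.40; CM ratio = $89.40 / $186.74 = 0.4787.
Break-even revenue = fixed costs × price ÷ CM = $6,127,200 × $186.74 ÷ $89.40 = $12,798,583.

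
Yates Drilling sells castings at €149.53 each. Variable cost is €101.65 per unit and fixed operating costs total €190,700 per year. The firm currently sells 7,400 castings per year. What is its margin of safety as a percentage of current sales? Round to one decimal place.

46.2%

Contribution margin per unit = €149.53 − €101.65 = €47.88. Break-even units = €190,700 ÷ €47.88 = 3,982.87; break-even revenue = 3,982.87 × €149.53 = €595,559.13.
Actual sales revenue = 7,400 × €149.53 = €1,106,522.00.
Margin of safety = (€1,106,522.00 − €595,559.13) ÷ €1,106,522.00 = 46.2%.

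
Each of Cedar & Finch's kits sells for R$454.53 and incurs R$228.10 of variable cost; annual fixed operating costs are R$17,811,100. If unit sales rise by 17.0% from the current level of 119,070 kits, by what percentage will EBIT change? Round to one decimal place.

At 119,070 units, contribution = 119,070 × R$226.43 = R$26,961,020.10.
Subtracting fixed costs: EBIT = R$26,961,020.10 − R$17,811,100 = R$9,149,920.10.
DOL = contribution ÷ EBIT = R$26,961,020.10 ÷ R$9,149,920.10 = 2.9466.
Operating income changes by 2.9466 × +17.0% = +50.1%.

+50.1%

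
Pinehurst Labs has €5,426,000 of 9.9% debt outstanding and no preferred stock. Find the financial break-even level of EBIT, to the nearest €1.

Annual interest = 9.9% × €5,426,000 = €537,174.00.
Without preferred stock the financial break-even is simply EBIT = interest = €537,174.00.

€537,174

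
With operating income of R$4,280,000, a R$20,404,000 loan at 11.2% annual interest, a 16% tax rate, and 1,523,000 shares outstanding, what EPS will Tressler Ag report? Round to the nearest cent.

R$1.10

Pre-tax income = R$4,280,000 − R$2,285,248.00 = R$1,994,752.00.
Net income = R$1,994,752.00 × (1 − 0.16) = R$1,675,591.68.
EPS = R$1,675,591.68 ÷ 1,523,000 = R$1.10.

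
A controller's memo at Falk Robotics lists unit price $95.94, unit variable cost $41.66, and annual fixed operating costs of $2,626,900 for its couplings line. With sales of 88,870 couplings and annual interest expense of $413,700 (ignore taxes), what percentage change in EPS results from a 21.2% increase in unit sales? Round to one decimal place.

Total contribution margin = 88,870 × $54.28 = $4,823,863.60.
EBIT = $4,823,863.60 − $2,626,900 = $2,196,963.60.
Interest = $413,700.00, so EBIT − I = $1,783,263.60.
Degree of combined leverage = contribution ÷ (EBIT − I) = $4,823,863.60 ÷ $1,783,263.60 = 2.7051.
EPS therefore changes by 2.7051 × (+21.2%) = +57.3%.

+57.3%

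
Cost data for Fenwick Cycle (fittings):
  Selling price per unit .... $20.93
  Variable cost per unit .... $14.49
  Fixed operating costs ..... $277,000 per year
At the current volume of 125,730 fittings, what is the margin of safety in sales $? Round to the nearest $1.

Unit CM = price − variable cost = $20.93 − $14.49 = $6.44. Break-even units = $277,000 ÷ $6.44 = 43,012.42; break-even revenue = 43,012.42 × $20.93 = $900,250.00.
Actual sales revenue = 125,730 × $20.93 = $2,631,528.90.
Margin of safety = $2,631,528.90 − $900,250.00 = $1,731,279.

$1,731,279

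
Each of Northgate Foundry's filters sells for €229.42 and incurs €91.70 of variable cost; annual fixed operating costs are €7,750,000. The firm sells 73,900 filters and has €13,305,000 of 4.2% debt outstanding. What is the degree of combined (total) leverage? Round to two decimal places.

5.45

At 73,900 units, contribution = 73,900 × €137.72 = €10,177,508.00.
EBIT = €10,177,508.00 − €7,750,000 = €2,427,508.00. Interest = €558,810.00.
DOL = €10,177,508.00 ÷ €2,427,508.00 = 4.1926; DFL = €2,427,508.00 ÷ €1,868,698.00 = 1.2990.
Combined leverage = 4.1926 × 1.2990 = 5.4462.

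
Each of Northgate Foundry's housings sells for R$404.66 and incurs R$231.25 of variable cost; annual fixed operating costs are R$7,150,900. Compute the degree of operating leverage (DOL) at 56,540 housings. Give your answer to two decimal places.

3.69

At 56,540 units, contribution = 56,540 × R$173.41 = R$9,804,601.40.
EBIT = R$9,804,601.40 − R$7,150,900 = R$2,653,701.40.
So DOL = total CM / EBIT = R$9,804,601.40 / R$2,653,701.40 = 3.6947.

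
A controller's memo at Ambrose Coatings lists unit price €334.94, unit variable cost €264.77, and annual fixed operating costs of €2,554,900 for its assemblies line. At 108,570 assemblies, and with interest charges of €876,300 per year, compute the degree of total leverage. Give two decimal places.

1.82

Total contribution margin = 108,570 × €70.17 = €7,618,356.90.
Operating income = contribution − fixed costs = €7,618,356.90 − €2,554,900 = €5,063,456.90. Interest = €876,300.00, so EBIT − I = €4,187,156.90.
DCL = contribution ÷ (EBIT − I) = €7,618,356.90 ÷ €4,187,156.90 = 1.8195.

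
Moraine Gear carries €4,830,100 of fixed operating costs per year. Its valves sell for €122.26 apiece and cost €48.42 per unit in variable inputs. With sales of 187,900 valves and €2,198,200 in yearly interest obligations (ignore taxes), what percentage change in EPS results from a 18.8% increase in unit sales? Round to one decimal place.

+38.1%

Contribution at this volume is 187,900 × €73.84 = €13,874,536.00.
EBIT = €13,874,536.00 − €4,830,100 = €9,044,436.00.
After interest of €2,198,200.00, pre-tax earnings = €6,846,236.00.
Degree of combined leverage = contribution ÷ (EBIT − I) = €13,874,536.00 ÷ €6,846,236.00 = 2.0266.
EPS therefore changes by 2.0266 × (+18.8%) = +38.1%.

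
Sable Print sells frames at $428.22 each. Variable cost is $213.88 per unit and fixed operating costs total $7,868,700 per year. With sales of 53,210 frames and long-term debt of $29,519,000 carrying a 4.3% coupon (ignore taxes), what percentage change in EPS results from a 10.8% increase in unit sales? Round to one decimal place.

+54.3%

Contribution at this volume is 53,210 × $214.34 = $11,405,031.40.
EBIT = $11,405,031.40 − $7,868,700 = $3,536,331.40.
After interest of $1,269,317.00, pre-tax earnings = $2,267,014.40.
DCL = total CM / (EBIT − I) = $11,405,031.40 / $2,267,014.40 = 5.0309.
%ΔEPS = DCL × %ΔSales = 5.0309 × +10.8% = +54.3%.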